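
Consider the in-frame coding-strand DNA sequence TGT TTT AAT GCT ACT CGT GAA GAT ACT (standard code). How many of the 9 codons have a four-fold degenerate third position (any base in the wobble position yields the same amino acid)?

4

Codon 1 TGT (Cys): third position 2-fold.
Codon 2 TTT (Phe): third position 2-fold.
Codon 3 AAT (Asn): third position 2-fold.
Codon 4 GCT (Ala): third position 4-fold.
Codon 5 ACT (Thr): third position 4-fold.
Codon 6 CGT (Arg): third position 4-fold.
Codon 7 GAA (Glu): third position 2-fold.
Codon 8 GAT (Asp): third position 2-fold.
Codon 9 ACT (Thr): third position 4-fold.
Four-fold degenerate third positions: 4.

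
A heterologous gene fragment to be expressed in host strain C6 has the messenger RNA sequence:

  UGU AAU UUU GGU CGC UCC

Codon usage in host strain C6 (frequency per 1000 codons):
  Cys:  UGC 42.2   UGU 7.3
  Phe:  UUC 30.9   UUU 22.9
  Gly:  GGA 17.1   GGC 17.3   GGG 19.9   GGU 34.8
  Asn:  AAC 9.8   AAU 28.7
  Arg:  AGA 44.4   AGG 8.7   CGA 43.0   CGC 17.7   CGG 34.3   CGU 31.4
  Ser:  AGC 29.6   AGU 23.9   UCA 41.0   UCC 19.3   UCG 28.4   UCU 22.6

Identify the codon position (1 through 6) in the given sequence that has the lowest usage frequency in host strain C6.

Codon 1 UGU (Cys): 7.3 per 1000.
Codon 2 AAU (Asn): 28.7 per 1000.
Codon 3 UUU (Phe): 22.9 per 1000.
Codon 4 GGU (Gly): 34.8 per 1000.
Codon 5 CGC (Arg): 17.7 per 1000.
Codon 6 UCC (Ser): 19.3 per 1000.
Lowest frequency is 7.3 at codon 1.

1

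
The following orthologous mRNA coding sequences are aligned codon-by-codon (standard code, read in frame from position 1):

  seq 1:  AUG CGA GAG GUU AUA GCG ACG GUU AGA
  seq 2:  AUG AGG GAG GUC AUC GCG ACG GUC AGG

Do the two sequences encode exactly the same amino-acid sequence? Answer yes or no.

yes

Codon 1: AUG Met / AUG Met — identical.
Codon 2: CGA Arg / AGG Arg — synonymous.
Codon 3: GAG Glu / GAG Glu — identical.
Codon 4: GUU Val / GUC Val — synonymous.
Codon 5: AUA Ile / AUC Ile — synonymous.
Codon 6: GCG Ala / GCG Ala — identical.
Codon 7: ACG Thr / ACG Thr — identical.
Codon 8: GUU Val / GUC Val — synonymous.
Codon 9: AGA Arg / AGG Arg — synonymous.
Nonsynonymous differences: 0 → same protein.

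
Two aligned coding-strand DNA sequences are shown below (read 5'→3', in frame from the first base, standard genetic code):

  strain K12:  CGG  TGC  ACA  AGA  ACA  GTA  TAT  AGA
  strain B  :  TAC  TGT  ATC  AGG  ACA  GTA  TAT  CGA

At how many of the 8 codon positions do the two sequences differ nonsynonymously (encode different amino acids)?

Codon 1: CGG Arg / TAC Tyr — nonsynonymous.
Codon 2: TGC Cys / TGT Cys — synonymous.
Codon 3: ACA Thr / ATC Ile — nonsynonymous.
Codon 4: AGA Arg / AGG Arg — synonymous.
Codon 5: ACA Thr / ACA Thr — identical.
Codon 6: GTA Val / GTA Val — identical.
Codon 7: TAT Tyr / TAT Tyr — identical.
Codon 8: AGA Arg / CGA Arg — synonymous.
Nonsynonymous differences: 2.

2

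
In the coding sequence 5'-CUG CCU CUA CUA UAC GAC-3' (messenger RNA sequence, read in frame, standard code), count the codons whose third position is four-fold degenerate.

4

Codon 1 CUG (Leu): third position 4-fold.
Codon 2 CCU (Pro): third position 4-fold.
Codon 3 CUA (Leu): third position 4-fold.
Codon 4 CUA (Leu): third position 4-fold.
Codon 5 UAC (Tyr): third position 2-fold.
Codon 6 GAC (Asp): third position 2-fold.
Four-fold degenerate third positions: 4.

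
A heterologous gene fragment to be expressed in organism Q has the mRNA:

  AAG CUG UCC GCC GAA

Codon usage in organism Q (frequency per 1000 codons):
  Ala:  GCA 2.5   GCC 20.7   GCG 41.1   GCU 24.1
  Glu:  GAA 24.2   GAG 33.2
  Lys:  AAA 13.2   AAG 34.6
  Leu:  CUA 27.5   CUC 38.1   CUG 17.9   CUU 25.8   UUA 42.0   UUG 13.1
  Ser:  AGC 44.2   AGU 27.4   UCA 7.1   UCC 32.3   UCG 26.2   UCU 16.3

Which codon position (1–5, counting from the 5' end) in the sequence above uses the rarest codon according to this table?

Codon 1 AAG (Lys): 34.6 per 1000.
Codon 2 CUG (Leu): 17.9 per 1000.
Codon 3 UCC (Ser): 32.3 per 1000.
Codon 4 GCC (Ala): 20.7 per 1000.
Codon 5 GAA (Glu): 24.2 per 1000.
Lowest frequency is 17.9 at codon 2.

2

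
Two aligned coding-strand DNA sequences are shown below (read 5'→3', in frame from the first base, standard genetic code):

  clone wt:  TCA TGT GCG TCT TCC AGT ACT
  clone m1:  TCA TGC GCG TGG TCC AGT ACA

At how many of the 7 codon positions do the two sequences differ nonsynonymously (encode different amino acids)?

Codon 1: TCA Ser / TCA Ser — identical.
Codon 2: TGT Cys / TGC Cys — synonymous.
Codon 3: GCG Ala / GCG Ala — identical.
Codon 4: TCT Ser / TGG Trp — nonsynonymous.
Codon 5: TCC Ser / TCC Ser — identical.
Codon 6: AGT Ser / AGT Ser — identical.
Codon 7: ACT Thr / ACA Thr — synonymous.
Nonsynonymous differences: 1.

1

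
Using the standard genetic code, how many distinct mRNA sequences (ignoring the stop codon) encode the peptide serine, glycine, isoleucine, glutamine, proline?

576

Ser: 6 codons.
Gly: 4 codons.
Ile: 3 codons.
Gln: 2 codons.
Pro: 4 codons.
6 × 4 × 3 × 2 × 4 = 576.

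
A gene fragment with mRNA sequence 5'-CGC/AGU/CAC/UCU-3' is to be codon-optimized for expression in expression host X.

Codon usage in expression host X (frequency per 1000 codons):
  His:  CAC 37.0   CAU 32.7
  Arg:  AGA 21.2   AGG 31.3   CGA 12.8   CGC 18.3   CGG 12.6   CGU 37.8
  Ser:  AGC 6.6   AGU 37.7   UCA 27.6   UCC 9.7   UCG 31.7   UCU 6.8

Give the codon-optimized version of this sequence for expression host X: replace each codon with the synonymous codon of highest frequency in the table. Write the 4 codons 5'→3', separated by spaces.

CGU AGU CAC AGU

Codon 1 (Arg): best is CGU at 37.8.
Codon 2 (Ser): best is AGU at 37.7.
Codon 3 (His): best is CAC at 37.0.
Codon 4 (Ser): best is AGU at 37.7.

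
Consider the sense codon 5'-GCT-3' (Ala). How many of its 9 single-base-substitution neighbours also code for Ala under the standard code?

3

Position 1: none → 0 synonymous.
Position 2: none → 0 synonymous.
Position 3: GCC, GCA, GCG → 3 synonymous.
Total: 0 + 0 + 3 = 3.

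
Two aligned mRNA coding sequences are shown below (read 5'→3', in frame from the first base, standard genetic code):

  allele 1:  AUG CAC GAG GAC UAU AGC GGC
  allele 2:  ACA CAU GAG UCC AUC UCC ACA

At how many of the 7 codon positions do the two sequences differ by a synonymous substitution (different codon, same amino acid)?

Codon 1: AUG Met / ACA Thr — nonsynonymous.
Codon 2: CAC His / CAU His — synonymous.
Codon 3: GAG Glu / GAG Glu — identical.
Codon 4: GAC Asp / UCC Ser — nonsynonymous.
Codon 5: UAU Tyr / AUC Ile — nonsynonymous.
Codon 6: AGC Ser / UCC Ser — synonymous.
Codon 7: GGC Gly / ACA Thr — nonsynonymous.
Synonymous differences: 2.

2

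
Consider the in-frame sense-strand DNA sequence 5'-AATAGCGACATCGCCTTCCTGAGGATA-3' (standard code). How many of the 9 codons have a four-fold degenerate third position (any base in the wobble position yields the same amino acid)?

2

Codon 1 AAT (Asn): third position 2-fold.
Codon 2 AGC (Ser): third position 2-fold.
Codon 3 GAC (Asp): third position 2-fold.
Codon 4 ATC (Ile): third position 3-fold.
Codon 5 GCC (Ala): third position 4-fold.
Codon 6 TTC (Phe): third position 2-fold.
Codon 7 CTG (Leu): third position 4-fold.
Codon 8 AGG (Arg): third position 2-fold.
Codon 9 ATA (Ile): third position 3-fold.
Four-fold degenerate third positions: 2.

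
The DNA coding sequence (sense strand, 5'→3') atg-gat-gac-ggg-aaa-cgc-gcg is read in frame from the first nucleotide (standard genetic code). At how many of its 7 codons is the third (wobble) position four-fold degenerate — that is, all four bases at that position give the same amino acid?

Codon 1 ATG (Met): third position 1-fold.
Codon 2 GAT (Asp): third position 2-fold.
Codon 3 GAC (Asp): third position 2-fold.
Codon 4 GGG (Gly): third position 4-fold.
Codon 5 AAA (Lys): third position 2-fold.
Codon 6 CGC (Arg): third position 4-fold.
Codon 7 GCG (Ala): third position 4-fold.
Four-fold degenerate third positions: 3.

3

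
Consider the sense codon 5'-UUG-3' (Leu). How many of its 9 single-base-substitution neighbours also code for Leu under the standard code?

2

Position 1: CUG → 1 synonymous.
Position 2: none → 0 synonymous.
Position 3: UUA → 1 synonymous.
Total: 1 + 0 + 1 = 2.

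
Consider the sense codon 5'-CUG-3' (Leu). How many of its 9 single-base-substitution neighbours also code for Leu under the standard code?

4

Position 1: UUG → 1 synonymous.
Position 2: none → 0 synonymous.
Position 3: CUU, CUC, CUA → 3 synonymous.
Total: 1 + 0 + 3 = 4.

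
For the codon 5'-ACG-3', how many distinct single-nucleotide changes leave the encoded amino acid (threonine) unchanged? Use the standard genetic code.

3

Position 1: none → 0 synonymous.
Position 2: none → 0 synonymous.
Position 3: ACT, ACC, ACA → 3 synonymous.
Total: 0 + 0 + 3 = 3.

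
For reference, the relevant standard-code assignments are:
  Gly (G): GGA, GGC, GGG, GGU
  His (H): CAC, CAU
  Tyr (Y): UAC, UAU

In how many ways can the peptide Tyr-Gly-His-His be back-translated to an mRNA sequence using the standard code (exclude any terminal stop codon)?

32

Tyr: 2 codons.
Gly: 4 codons.
His: 2 codons.
His: 2 codons.
2 × 4 × 2 × 2 = 32.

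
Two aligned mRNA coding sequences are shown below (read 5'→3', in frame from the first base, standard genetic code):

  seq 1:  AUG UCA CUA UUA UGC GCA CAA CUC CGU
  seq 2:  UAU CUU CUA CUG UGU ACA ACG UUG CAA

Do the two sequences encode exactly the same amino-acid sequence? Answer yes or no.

no

Codon 1: AUG Met / UAU Tyr — nonsynonymous.
Codon 2: UCA Ser / CUU Leu — nonsynonymous.
Codon 3: CUA Leu / CUA Leu — identical.
Codon 4: UUA Leu / CUG Leu — synonymous.
Codon 5: UGC Cys / UGU Cys — synonymous.
Codon 6: GCA Ala / ACA Thr — nonsynonymous.
Codon 7: CAA Gln / ACG Thr — nonsynonymous.
Codon 8: CUC Leu / UUG Leu — synonymous.
Codon 9: CGU Arg / CAA Gln — nonsynonymous.
Nonsynonymous differences: 5 → different protein.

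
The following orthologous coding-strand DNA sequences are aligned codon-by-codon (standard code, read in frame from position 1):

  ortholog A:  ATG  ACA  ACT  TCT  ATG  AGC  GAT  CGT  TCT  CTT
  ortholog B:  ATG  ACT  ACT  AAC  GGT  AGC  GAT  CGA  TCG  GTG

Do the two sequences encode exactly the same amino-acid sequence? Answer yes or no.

no

Codon 1: ATG Met / ATG Met — identical.
Codon 2: ACA Thr / ACT Thr — synonymous.
Codon 3: ACT Thr / ACT Thr — identical.
Codon 4: TCT Ser / AAC Asn — nonsynonymous.
Codon 5: ATG Met / GGT Gly — nonsynonymous.
Codon 6: AGC Ser / AGC Ser — identical.
Codon 7: GAT Asp / GAT Asp — identical.
Codon 8: CGT Arg / CGA Arg — synonymous.
Codon 9: TCT Ser / TCG Ser — synonymous.
Codon 10: CTT Leu / GTG Val — nonsynonymous.
Nonsynonymous differences: 3 → different protein.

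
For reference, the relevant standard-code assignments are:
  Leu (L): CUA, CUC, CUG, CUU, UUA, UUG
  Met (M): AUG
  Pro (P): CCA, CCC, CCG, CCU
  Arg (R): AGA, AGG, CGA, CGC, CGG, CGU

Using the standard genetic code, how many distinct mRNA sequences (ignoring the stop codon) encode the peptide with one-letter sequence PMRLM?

144

Pro: 4 codons.
Met: 1 codon.
Arg: 6 codons.
Leu: 6 codons.
Met: 1 codon.
4 × 1 × 6 × 6 × 1 = 144.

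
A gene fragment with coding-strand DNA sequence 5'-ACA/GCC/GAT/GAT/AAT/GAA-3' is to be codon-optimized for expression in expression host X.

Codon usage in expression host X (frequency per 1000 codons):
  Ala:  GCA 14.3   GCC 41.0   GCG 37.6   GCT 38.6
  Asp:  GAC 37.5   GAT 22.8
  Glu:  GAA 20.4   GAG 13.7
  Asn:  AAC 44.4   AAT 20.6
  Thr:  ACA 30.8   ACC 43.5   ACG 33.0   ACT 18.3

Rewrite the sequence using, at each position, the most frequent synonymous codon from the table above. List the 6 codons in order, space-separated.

ACC GCC GAC GAC AAC GAA

Codon 1 (Thr): best is ACC at 43.5.
Codon 2 (Ala): best is GCC at 41.0.
Codon 3 (Asp): best is GAC at 37.5.
Codon 4 (Asp): best is GAC at 37.5.
Codon 5 (Asn): best is AAC at 44.4.
Codon 6 (Glu): best is GAA at 20.4.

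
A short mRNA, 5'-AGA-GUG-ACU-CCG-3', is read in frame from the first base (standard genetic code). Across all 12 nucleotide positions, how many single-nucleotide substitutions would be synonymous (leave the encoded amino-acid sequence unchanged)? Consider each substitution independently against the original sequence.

Codon 1 (AGA, Arg): 2 synonymous substitutions.
Codon 2 (GUG, Val): 3 synonymous substitutions.
Codon 3 (ACU, Thr): 3 synonymous substitutions.
Codon 4 (CCG, Pro): 3 synonymous substitutions.
Total: 2 + 3 + 3 + 3 = 11.

11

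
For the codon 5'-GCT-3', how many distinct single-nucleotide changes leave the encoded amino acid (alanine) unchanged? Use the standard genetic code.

3

Position 1: none → 0 synonymous.
Position 2: none → 0 synonymous.
Position 3: GCC, GCA, GCG → 3 synonymous.
Total: 0 + 0 + 3 = 3.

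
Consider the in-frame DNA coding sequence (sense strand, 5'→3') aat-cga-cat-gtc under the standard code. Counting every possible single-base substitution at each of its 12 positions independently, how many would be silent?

Codon 1 (AAT, Asn): 1 synonymous substitution.
Codon 2 (CGA, Arg): 4 synonymous substitutions.
Codon 3 (CAT, His): 1 synonymous substitution.
Codon 4 (GTC, Val): 3 synonymous substitutions.
Total: 1 + 4 + 1 + 3 = 9.

9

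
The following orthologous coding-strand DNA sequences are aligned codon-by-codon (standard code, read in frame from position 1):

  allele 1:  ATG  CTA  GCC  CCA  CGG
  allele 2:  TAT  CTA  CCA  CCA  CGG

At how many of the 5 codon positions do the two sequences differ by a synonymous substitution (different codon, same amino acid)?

0

Codon 1: ATG Met / TAT Tyr — nonsynonymous.
Codon 2: CTA Leu / CTA Leu — identical.
Codon 3: GCC Ala / CCA Pro — nonsynonymous.
Codon 4: CCA Pro / CCA Pro — identical.
Codon 5: CGG Arg / CGG Arg — identical.
Synonymous differences: 0.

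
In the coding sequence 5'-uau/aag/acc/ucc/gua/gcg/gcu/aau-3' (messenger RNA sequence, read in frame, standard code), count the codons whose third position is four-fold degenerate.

Codon 1 UAU (Tyr): third position 2-fold.
Codon 2 AAG (Lys): third position 2-fold.
Codon 3 ACC (Thr): third position 4-fold.
Codon 4 UCC (Ser): third position 4-fold.
Codon 5 GUA (Val): third position 4-fold.
Codon 6 GCG (Ala): third position 4-fold.
Codon 7 GCU (Ala): third position 4-fold.
Codon 8 AAU (Asn): third position 2-fold.
Four-fold degenerate third positions: 5.

5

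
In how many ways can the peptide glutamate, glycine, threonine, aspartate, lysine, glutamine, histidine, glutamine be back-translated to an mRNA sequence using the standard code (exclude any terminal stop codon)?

1024

Glu: 2 codons.
Gly: 4 codons.
Thr: 4 codons.
Asp: 2 codons.
Lys: 2 codons.
Gln: 2 codons.
His: 2 codons.
Gln: 2 codons.
2 × 4 × 4 × 2 × 2 × 2 × 2 × 2 = 1024.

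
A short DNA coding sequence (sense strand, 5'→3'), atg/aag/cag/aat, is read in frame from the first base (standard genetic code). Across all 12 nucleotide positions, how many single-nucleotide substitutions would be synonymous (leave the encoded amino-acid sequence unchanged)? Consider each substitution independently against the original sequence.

Codon 1 (ATG, Met): 0 synonymous substitutions.
Codon 2 (AAG, Lys): 1 synonymous substitution.
Codon 3 (CAG, Gln): 1 synonymous substitution.
Codon 4 (AAT, Asn): 1 synonymous substitution.
Total: 0 + 1 + 1 + 1 = 3.

3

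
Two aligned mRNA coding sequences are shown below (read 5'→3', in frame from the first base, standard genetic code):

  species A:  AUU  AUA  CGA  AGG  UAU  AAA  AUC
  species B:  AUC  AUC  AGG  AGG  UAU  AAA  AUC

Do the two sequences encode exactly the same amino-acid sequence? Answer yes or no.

Codon 1: AUU Ile / AUC Ile — synonymous.
Codon 2: AUA Ile / AUC Ile — synonymous.
Codon 3: CGA Arg / AGG Arg — synonymous.
Codon 4: AGG Arg / AGG Arg — identical.
Codon 5: UAU Tyr / UAU Tyr — identical.
Codon 6: AAA Lys / AAA Lys — identical.
Codon 7: AUC Ile / AUC Ile — identical.
Nonsynonymous differences: 0 → same protein.

yes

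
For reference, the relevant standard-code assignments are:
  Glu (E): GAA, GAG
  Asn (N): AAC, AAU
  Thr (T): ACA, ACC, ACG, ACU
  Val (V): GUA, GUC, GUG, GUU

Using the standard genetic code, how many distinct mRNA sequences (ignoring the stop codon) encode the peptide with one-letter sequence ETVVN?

256

Glu: 2 codons.
Thr: 4 codons.
Val: 4 codons.
Val: 4 codons.
Asn: 2 codons.
2 × 4 × 4 × 4 × 2 = 256.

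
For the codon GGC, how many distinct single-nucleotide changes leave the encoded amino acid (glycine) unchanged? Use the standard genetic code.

3

Position 1: none → 0 synonymous.
Position 2: none → 0 synonymous.
Position 3: GGU, GGA, GGG → 3 synonymous.
Total: 0 + 0 + 3 = 3.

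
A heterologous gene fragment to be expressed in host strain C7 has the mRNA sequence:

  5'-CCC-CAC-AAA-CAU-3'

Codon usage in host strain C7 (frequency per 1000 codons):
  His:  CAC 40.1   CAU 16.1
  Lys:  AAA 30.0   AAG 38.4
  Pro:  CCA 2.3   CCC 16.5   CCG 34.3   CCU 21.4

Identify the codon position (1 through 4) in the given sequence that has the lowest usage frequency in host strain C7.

4

Codon 1 CCC (Pro): 16.5 per 1000.
Codon 2 CAC (His): 40.1 per 1000.
Codon 3 AAA (Lys): 30.0 per 1000.
Codon 4 CAU (His): 16.1 per 1000.
Lowest frequency is 16.1 at codon 4.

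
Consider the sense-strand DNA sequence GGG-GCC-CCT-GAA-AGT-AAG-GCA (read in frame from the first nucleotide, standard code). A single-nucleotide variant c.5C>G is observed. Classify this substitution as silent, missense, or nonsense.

missense

Position 5 falls in codon 2: GCC → Ala.
After the substitution the codon is GGC → Gly.
Ala ≠ Gly, so this is a missense mutation.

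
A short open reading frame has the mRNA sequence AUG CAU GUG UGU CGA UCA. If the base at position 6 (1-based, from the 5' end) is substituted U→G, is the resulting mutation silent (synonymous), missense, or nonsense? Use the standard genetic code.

missense

Position 6 falls in codon 2: CAU → His.
After the substitution the codon is CAG → Gln.
His ≠ Gln, so this is a missense mutation.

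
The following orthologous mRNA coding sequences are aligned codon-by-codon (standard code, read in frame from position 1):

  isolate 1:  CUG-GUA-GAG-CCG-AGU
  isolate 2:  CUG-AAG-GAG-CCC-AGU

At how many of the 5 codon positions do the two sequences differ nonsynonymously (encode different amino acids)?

1

Codon 1: CUG Leu / CUG Leu — identical.
Codon 2: GUA Val / AAG Lys — nonsynonymous.
Codon 3: GAG Glu / GAG Glu — identical.
Codon 4: CCG Pro / CCC Pro — synonymous.
Codon 5: AGU Ser / AGU Ser — identical.
Nonsynonymous differences: 1.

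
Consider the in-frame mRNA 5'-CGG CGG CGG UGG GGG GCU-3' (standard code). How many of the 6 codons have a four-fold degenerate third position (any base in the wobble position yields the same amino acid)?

5

Codon 1 CGG (Arg): third position 4-fold.
Codon 2 CGG (Arg): third position 4-fold.
Codon 3 CGG (Arg): third position 4-fold.
Codon 4 UGG (Trp): third position 1-fold.
Codon 5 GGG (Gly): third position 4-fold.
Codon 6 GCU (Ala): third position 4-fold.
Four-fold degenerate third positions: 5.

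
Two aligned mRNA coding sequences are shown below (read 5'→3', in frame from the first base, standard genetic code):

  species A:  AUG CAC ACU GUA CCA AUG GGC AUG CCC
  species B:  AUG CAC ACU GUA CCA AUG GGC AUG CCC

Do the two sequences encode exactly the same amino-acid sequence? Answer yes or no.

Codon 1: AUG Met / AUG Met — identical.
Codon 2: CAC His / CAC His — identical.
Codon 3: ACU Thr / ACU Thr — identical.
Codon 4: GUA Val / GUA Val — identical.
Codon 5: CCA Pro / CCA Pro — identical.
Codon 6: AUG Met / AUG Met — identical.
Codon 7: GGC Gly / GGC Gly — identical.
Codon 8: AUG Met / AUG Met — identical.
Codon 9: CCC Pro / CCC Pro — identical.
Nonsynonymous differences: 0 → same protein.

yes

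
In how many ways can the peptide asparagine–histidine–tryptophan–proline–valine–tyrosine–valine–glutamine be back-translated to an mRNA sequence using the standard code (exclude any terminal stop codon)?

Asn: 2 codons.
His: 2 codons.
Trp: 1 codon.
Pro: 4 codons.
Val: 4 codons.
Tyr: 2 codons.
Val: 4 codons.
Gln: 2 codons.
2 × 2 × 1 × 4 × 4 × 2 × 4 × 2 = 1024.

1024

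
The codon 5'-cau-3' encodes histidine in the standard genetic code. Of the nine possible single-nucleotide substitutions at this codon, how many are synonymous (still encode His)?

1

Position 1: none → 0 synonymous.
Position 2: none → 0 synonymous.
Position 3: CAC → 1 synonymous.
Total: 0 + 0 + 1 = 1.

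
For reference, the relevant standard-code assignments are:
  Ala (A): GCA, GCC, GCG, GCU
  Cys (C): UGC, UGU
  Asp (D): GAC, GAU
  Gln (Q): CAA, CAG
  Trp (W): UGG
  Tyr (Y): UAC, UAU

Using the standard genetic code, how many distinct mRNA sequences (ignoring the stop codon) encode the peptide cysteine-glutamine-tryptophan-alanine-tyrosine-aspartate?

Cys: 2 codons.
Gln: 2 codons.
Trp: 1 codon.
Ala: 4 codons.
Tyr: 2 codons.
Asp: 2 codons.
2 × 2 × 1 × 4 × 2 × 2 = 64.

64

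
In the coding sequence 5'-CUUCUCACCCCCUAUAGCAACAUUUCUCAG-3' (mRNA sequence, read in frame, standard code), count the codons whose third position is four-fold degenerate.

5

Codon 1 CUU (Leu): third position 4-fold.
Codon 2 CUC (Leu): third position 4-fold.
Codon 3 ACC (Thr): third position 4-fold.
Codon 4 CCC (Pro): third position 4-fold.
Codon 5 UAU (Tyr): third position 2-fold.
Codon 6 AGC (Ser): third position 2-fold.
Codon 7 AAC (Asn): third position 2-fold.
Codon 8 AUU (Ile): third position 3-fold.
Codon 9 UCU (Ser): third position 4-fold.
Codon 10 CAG (Gln): third position 2-fold.
Four-fold degenerate third positions: 5.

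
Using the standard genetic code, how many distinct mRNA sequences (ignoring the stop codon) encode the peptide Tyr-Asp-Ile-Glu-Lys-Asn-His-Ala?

768

Tyr: 2 codons.
Asp: 2 codons.
Ile: 3 codons.
Glu: 2 codons.
Lys: 2 codons.
Asn: 2 codons.
His: 2 codons.
Ala: 4 codons.
2 × 2 × 3 × 2 × 2 × 2 × 2 × 4 = 768.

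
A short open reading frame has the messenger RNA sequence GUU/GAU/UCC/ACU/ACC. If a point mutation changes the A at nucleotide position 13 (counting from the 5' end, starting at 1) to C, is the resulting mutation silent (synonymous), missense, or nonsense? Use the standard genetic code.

missense

Position 13 falls in codon 5: ACC → Thr.
After the substitution the codon is CCC → Pro.
Thr ≠ Pro, so this is a missense mutation.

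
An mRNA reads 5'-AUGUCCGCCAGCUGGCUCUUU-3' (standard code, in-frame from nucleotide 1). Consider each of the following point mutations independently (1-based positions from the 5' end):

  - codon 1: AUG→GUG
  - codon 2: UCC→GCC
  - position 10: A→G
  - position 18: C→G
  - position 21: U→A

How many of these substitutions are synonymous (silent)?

Codon 1: AUG (Met) → GUG (Val) — missense.
Codon 2: UCC (Ser) → GCC (Ala) — missense.
Codon 4: AGC (Ser) → GGC (Gly) — missense.
Codon 6: CUC (Leu) → CUG (Leu) — synonymous.
Codon 7: UUU (Phe) → UUA (Leu) — missense.
Synonymous: 1 of 5.

1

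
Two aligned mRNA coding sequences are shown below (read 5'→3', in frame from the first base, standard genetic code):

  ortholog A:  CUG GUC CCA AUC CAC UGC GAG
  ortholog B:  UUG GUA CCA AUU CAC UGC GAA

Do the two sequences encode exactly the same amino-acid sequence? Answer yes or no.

Codon 1: CUG Leu / UUG Leu — synonymous.
Codon 2: GUC Val / GUA Val — synonymous.
Codon 3: CCA Pro / CCA Pro — identical.
Codon 4: AUC Ile / AUU Ile — synonymous.
Codon 5: CAC His / CAC His — identical.
Codon 6: UGC Cys / UGC Cys — identical.
Codon 7: GAG Glu / GAA Glu — synonymous.
Nonsynonymous differences: 0 → same protein.

yes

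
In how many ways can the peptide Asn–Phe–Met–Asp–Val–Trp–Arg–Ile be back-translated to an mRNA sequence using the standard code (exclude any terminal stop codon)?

576

Asn: 2 codons.
Phe: 2 codons.
Met: 1 codon.
Asp: 2 codons.
Val: 4 codons.
Trp: 1 codon.
Arg: 6 codons.
Ile: 3 codons.
2 × 2 × 1 × 2 × 4 × 1 × 6 × 3 = 576.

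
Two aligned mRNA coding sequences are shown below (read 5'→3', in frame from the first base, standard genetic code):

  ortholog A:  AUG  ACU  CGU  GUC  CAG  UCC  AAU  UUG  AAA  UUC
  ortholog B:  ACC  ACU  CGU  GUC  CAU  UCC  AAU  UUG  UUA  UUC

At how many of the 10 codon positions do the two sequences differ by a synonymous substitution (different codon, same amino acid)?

Codon 1: AUG Met / ACC Thr — nonsynonymous.
Codon 2: ACU Thr / ACU Thr — identical.
Codon 3: CGU Arg / CGU Arg — identical.
Codon 4: GUC Val / GUC Val — identical.
Codon 5: CAG Gln / CAU His — nonsynonymous.
Codon 6: UCC Ser / UCC Ser — identical.
Codon 7: AAU Asn / AAU Asn — identical.
Codon 8: UUG Leu / UUG Leu — identical.
Codon 9: AAA Lys / UUA Leu — nonsynonymous.
Codon 10: UUC Phe / UUC Phe — identical.
Synonymous differences: 0.

0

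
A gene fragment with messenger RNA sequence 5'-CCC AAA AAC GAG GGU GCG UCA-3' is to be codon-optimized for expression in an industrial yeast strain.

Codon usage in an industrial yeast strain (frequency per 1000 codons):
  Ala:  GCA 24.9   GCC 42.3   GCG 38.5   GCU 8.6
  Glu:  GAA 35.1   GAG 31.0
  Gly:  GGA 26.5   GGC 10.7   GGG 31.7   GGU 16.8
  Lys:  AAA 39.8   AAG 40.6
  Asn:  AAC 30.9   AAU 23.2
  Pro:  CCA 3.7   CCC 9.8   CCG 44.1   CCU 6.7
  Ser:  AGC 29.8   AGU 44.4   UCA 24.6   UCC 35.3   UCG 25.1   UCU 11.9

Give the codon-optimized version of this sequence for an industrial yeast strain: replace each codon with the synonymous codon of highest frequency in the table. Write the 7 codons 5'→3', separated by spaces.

Codon 1 (Pro): best is CCG at 44.1.
Codon 2 (Lys): best is AAG at 40.6.
Codon 3 (Asn): best is AAC at 30.9.
Codon 4 (Glu): best is GAA at 35.1.
Codon 5 (Gly): best is GGG at 31.7.
Codon 6 (Ala): best is GCC at 42.3.
Codon 7 (Ser): best is AGU at 44.4.

CCG AAG AAC GAA GGG GCC AGU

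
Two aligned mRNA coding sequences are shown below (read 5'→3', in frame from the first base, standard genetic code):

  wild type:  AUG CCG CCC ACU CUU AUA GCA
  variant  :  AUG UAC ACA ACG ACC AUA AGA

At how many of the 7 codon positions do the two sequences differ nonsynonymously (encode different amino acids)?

4

Codon 1: AUG Met / AUG Met — identical.
Codon 2: CCG Pro / UAC Tyr — nonsynonymous.
Codon 3: CCC Pro / ACA Thr — nonsynonymous.
Codon 4: ACU Thr / ACG Thr — synonymous.
Codon 5: CUU Leu / ACC Thr — nonsynonymous.
Codon 6: AUA Ile / AUA Ile — identical.
Codon 7: GCA Ala / AGA Arg — nonsynonymous.
Nonsynonymous differences: 4.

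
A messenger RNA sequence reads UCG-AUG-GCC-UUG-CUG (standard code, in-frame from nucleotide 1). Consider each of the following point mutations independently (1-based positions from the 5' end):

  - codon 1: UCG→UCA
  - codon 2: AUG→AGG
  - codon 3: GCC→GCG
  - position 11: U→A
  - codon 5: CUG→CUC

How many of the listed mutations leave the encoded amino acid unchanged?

3

Codon 1: UCG (Ser) → UCA (Ser) — synonymous.
Codon 2: AUG (Met) → AGG (Arg) — missense.
Codon 3: GCC (Ala) → GCG (Ala) — synonymous.
Codon 4: UUG (Leu) → UAG (Stop) — nonsense.
Codon 5: CUG (Leu) → CUC (Leu) — synonymous.
Synonymous: 3 of 5.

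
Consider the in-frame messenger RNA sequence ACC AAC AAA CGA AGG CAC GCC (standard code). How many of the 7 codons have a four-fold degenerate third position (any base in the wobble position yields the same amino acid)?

Codon 1 ACC (Thr): third position 4-fold.
Codon 2 AAC (Asn): third position 2-fold.
Codon 3 AAA (Lys): third position 2-fold.
Codon 4 CGA (Arg): third position 4-fold.
Codon 5 AGG (Arg): third position 2-fold.
Codon 6 CAC (His): third position 2-fold.
Codon 7 GCC (Ala): third position 4-fold.
Four-fold degenerate third positions: 3.

3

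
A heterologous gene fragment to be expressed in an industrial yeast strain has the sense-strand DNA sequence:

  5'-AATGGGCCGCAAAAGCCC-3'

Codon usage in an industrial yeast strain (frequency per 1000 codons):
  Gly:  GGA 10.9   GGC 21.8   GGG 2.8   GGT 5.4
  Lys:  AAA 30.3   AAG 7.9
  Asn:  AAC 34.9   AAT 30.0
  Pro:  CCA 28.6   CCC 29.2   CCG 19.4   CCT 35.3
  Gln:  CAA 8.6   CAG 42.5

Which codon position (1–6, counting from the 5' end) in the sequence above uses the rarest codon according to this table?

2

Codon 1 AAT (Asn): 30.0 per 1000.
Codon 2 GGG (Gly): 2.8 per 1000.
Codon 3 CCG (Pro): 19.4 per 1000.
Codon 4 CAA (Gln): 8.6 per 1000.
Codon 5 AAG (Lys): 7.9 per 1000.
Codon 6 CCC (Pro): 29.2 per 1000.
Lowest frequency is 2.8 at codon 2.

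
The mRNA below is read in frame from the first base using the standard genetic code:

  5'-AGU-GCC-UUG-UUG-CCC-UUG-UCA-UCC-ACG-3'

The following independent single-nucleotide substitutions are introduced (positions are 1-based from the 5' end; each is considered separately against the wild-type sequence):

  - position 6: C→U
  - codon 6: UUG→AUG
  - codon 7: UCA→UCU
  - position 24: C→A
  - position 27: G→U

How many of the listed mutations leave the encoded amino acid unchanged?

Codon 2: GCC (Ala) → GCU (Ala) — synonymous.
Codon 6: UUG (Leu) → AUG (Met) — missense.
Codon 7: UCA (Ser) → UCU (Ser) — synonymous.
Codon 8: UCC (Ser) → UCA (Ser) — synonymous.
Codon 9: ACG (Thr) → ACU (Thr) — synonymous.
Synonymous: 4 of 5.

4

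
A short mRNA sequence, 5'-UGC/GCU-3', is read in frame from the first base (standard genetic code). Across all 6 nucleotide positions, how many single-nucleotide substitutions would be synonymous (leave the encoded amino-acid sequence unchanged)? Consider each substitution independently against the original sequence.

4

Codon 1 (UGC, Cys): 1 synonymous substitution.
Codon 2 (GCU, Ala): 3 synonymous substitutions.
Total: 1 + 3 = 4.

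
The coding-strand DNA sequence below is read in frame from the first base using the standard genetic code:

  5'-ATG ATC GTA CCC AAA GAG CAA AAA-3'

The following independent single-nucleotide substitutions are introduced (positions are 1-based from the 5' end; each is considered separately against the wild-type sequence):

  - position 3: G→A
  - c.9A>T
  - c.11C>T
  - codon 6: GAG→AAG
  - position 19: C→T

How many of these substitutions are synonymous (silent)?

1

Codon 1: ATG (Met) → ATA (Ile) — missense.
Codon 3: GTA (Val) → GTT (Val) — synonymous.
Codon 4: CCC (Pro) → CTC (Leu) — missense.
Codon 6: GAG (Glu) → AAG (Lys) — missense.
Codon 7: CAA (Gln) → TAA (Stop) — nonsense.
Synonymous: 1 of 5.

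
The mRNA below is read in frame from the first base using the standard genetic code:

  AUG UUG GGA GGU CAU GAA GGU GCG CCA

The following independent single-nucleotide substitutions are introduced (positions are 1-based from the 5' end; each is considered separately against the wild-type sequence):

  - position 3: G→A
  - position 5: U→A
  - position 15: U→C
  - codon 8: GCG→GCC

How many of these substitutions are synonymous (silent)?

Codon 1: AUG (Met) → AUA (Ile) — missense.
Codon 2: UUG (Leu) → UAG (Stop) — nonsense.
Codon 5: CAU (His) → CAC (His) — synonymous.
Codon 8: GCG (Ala) → GCC (Ala) — synonymous.
Synonymous: 2 of 4.

2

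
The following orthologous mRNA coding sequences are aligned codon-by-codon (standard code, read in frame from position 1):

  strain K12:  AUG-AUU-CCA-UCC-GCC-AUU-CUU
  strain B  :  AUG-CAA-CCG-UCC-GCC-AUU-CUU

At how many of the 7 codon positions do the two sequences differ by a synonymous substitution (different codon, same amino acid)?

1

Codon 1: AUG Met / AUG Met — identical.
Codon 2: AUU Ile / CAA Gln — nonsynonymous.
Codon 3: CCA Pro / CCG Pro — synonymous.
Codon 4: UCC Ser / UCC Ser — identical.
Codon 5: GCC Ala / GCC Ala — identical.
Codon 6: AUU Ile / AUU Ile — identical.
Codon 7: CUU Leu / CUU Leu — identical.
Synonymous differences: 1.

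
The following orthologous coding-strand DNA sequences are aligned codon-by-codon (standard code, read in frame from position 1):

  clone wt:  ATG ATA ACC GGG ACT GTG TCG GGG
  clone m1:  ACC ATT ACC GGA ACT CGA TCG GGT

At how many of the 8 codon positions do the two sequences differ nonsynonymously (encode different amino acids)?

Codon 1: ATG Met / ACC Thr — nonsynonymous.
Codon 2: ATA Ile / ATT Ile — synonymous.
Codon 3: ACC Thr / ACC Thr — identical.
Codon 4: GGG Gly / GGA Gly — synonymous.
Codon 5: ACT Thr / ACT Thr — identical.
Codon 6: GTG Val / CGA Arg — nonsynonymous.
Codon 7: TCG Ser / TCG Ser — identical.
Codon 8: GGG Gly / GGT Gly — synonymous.
Nonsynonymous differences: 2.

2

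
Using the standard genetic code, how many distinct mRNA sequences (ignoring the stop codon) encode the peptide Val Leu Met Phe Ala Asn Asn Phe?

1536

Val: 4 codons.
Leu: 6 codons.
Met: 1 codon.
Phe: 2 codons.
Ala: 4 codons.
Asn: 2 codons.
Asn: 2 codons.
Phe: 2 codons.
4 × 6 × 1 × 2 × 4 × 2 × 2 × 2 = 1536.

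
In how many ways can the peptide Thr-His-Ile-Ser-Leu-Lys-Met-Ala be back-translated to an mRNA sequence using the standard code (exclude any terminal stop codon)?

Thr: 4 codons.
His: 2 codons.
Ile: 3 codons.
Ser: 6 codons.
Leu: 6 codons.
Lys: 2 codons.
Met: 1 codon.
Ala: 4 codons.
4 × 2 × 3 × 6 × 6 × 2 × 1 × 4 = 6912.

6912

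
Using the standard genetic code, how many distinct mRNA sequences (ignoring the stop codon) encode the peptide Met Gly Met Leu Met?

Met: 1 codon.
Gly: 4 codons.
Met: 1 codon.
Leu: 6 codons.
Met: 1 codon.
1 × 4 × 1 × 6 × 1 = 24.

24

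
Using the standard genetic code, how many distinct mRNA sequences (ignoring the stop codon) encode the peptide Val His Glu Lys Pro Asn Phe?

512

Val: 4 codons.
His: 2 codons.
Glu: 2 codons.
Lys: 2 codons.
Pro: 4 codons.
Asn: 2 codons.
Phe: 2 codons.
4 × 2 × 2 × 2 × 4 × 2 × 2 = 512.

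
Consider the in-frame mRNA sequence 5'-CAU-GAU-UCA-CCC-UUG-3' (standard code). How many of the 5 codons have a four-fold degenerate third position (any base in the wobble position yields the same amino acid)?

Codon 1 CAU (His): third position 2-fold.
Codon 2 GAU (Asp): third position 2-fold.
Codon 3 UCA (Ser): third position 4-fold.
Codon 4 CCC (Pro): third position 4-fold.
Codon 5 UUG (Leu): third position 2-fold.
Four-fold degenerate third positions: 2.

2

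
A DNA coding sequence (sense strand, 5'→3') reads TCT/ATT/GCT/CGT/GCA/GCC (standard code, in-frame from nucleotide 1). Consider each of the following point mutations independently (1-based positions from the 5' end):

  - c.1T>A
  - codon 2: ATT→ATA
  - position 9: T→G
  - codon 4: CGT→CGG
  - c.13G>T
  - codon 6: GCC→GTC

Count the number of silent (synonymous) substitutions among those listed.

Codon 1: TCT (Ser) → ACT (Thr) — missense.
Codon 2: ATT (Ile) → ATA (Ile) — synonymous.
Codon 3: GCT (Ala) → GCG (Ala) — synonymous.
Codon 4: CGT (Arg) → CGG (Arg) — synonymous.
Codon 5: GCA (Ala) → TCA (Ser) — missense.
Codon 6: GCC (Ala) → GTC (Val) — missense.
Synonymous: 3 of 6.

3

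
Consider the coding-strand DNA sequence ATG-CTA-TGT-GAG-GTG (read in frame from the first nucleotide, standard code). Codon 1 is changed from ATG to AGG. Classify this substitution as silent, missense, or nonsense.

Position 2 falls in codon 1: ATG → Met.
After the substitution the codon is AGG → Arg.
Met ≠ Arg, so this is a missense mutation.

missense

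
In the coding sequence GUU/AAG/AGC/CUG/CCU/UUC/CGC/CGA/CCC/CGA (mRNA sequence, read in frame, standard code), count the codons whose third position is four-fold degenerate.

7

Codon 1 GUU (Val): third position 4-fold.
Codon 2 AAG (Lys): third position 2-fold.
Codon 3 AGC (Ser): third position 2-fold.
Codon 4 CUG (Leu): third position 4-fold.
Codon 5 CCU (Pro): third position 4-fold.
Codon 6 UUC (Phe): third position 2-fold.
Codon 7 CGC (Arg): third position 4-fold.
Codon 8 CGA (Arg): third position 4-fold.
Codon 9 CCC (Pro): third position 4-fold.
Codon 10 CGA (Arg): third position 4-fold.
Four-fold degenerate third positions: 7.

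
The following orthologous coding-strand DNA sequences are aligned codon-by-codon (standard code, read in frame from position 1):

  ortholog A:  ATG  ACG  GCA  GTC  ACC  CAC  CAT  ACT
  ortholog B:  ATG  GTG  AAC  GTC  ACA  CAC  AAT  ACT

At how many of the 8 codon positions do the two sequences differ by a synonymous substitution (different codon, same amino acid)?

Codon 1: ATG Met / ATG Met — identical.
Codon 2: ACG Thr / GTG Val — nonsynonymous.
Codon 3: GCA Ala / AAC Asn — nonsynonymous.
Codon 4: GTC Val / GTC Val — identical.
Codon 5: ACC Thr / ACA Thr — synonymous.
Codon 6: CAC His / CAC His — identical.
Codon 7: CAT His / AAT Asn — nonsynonymous.
Codon 8: ACT Thr / ACT Thr — identical.
Synonymous differences: 1.

1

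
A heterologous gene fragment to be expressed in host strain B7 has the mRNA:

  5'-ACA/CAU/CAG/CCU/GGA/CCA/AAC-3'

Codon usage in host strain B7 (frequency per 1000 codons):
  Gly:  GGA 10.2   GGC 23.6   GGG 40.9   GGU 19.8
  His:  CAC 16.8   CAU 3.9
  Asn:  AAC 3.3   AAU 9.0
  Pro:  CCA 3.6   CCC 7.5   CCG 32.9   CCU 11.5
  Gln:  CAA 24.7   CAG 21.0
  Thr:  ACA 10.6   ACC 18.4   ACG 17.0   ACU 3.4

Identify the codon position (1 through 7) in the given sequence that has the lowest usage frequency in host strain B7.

7

Codon 1 ACA (Thr): 10.6 per 1000.
Codon 2 CAU (His): 3.9 per 1000.
Codon 3 CAG (Gln): 21.0 per 1000.
Codon 4 CCU (Pro): 11.5 per 1000.
Codon 5 GGA (Gly): 10.2 per 1000.
Codon 6 CCA (Pro): 3.6 per 1000.
Codon 7 AAC (Asn): 3.3 per 1000.
Lowest frequency is 3.3 at codon 7.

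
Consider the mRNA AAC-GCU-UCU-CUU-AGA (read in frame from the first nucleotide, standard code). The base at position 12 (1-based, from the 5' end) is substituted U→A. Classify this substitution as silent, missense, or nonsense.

silent

Position 12 falls in codon 4: CUU → Leu.
After the substitution the codon is CUA → Leu.
Both encode Leu, so the change is synonymous.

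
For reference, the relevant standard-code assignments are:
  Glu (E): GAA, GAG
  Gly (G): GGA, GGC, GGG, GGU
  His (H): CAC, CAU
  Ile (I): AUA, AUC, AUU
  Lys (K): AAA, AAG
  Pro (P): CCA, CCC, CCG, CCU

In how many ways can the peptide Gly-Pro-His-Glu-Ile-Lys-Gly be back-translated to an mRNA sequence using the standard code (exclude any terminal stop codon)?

1536

Gly: 4 codons.
Pro: 4 codons.
His: 2 codons.
Glu: 2 codons.
Ile: 3 codons.
Lys: 2 codons.
Gly: 4 codons.
4 × 4 × 2 × 2 × 3 × 2 × 4 = 1536.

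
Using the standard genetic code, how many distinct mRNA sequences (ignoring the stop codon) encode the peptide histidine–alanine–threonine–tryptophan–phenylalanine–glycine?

His: 2 codons.
Ala: 4 codons.
Thr: 4 codons.
Trp: 1 codon.
Phe: 2 codons.
Gly: 4 codons.
2 × 4 × 4 × 1 × 2 × 4 = 256.

256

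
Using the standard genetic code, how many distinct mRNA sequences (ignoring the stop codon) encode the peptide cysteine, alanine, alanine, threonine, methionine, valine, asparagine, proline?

Cys: 2 codons.
Ala: 4 codons.
Ala: 4 codons.
Thr: 4 codons.
Met: 1 codon.
Val: 4 codons.
Asn: 2 codons.
Pro: 4 codons.
2 × 4 × 4 × 4 × 1 × 4 × 2 × 4 = 4096.

4096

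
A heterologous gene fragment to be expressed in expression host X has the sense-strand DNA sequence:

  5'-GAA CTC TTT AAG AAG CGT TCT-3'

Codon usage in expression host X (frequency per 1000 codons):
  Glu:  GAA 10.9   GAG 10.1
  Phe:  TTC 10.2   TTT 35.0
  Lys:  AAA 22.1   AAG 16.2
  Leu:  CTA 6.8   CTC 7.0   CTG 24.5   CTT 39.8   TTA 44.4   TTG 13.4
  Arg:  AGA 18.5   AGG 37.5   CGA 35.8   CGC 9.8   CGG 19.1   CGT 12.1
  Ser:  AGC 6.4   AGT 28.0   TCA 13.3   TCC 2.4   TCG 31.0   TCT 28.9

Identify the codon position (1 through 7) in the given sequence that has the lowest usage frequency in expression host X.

Codon 1 GAA (Glu): 10.9 per 1000.
Codon 2 CTC (Leu): 7.0 per 1000.
Codon 3 TTT (Phe): 35.0 per 1000.
Codon 4 AAG (Lys): 16.2 per 1000.
Codon 5 AAG (Lys): 16.2 per 1000.
Codon 6 CGT (Arg): 12.1 per 1000.
Codon 7 TCT (Ser): 28.9 per 1000.
Lowest frequency is 7.0 at codon 2.

2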